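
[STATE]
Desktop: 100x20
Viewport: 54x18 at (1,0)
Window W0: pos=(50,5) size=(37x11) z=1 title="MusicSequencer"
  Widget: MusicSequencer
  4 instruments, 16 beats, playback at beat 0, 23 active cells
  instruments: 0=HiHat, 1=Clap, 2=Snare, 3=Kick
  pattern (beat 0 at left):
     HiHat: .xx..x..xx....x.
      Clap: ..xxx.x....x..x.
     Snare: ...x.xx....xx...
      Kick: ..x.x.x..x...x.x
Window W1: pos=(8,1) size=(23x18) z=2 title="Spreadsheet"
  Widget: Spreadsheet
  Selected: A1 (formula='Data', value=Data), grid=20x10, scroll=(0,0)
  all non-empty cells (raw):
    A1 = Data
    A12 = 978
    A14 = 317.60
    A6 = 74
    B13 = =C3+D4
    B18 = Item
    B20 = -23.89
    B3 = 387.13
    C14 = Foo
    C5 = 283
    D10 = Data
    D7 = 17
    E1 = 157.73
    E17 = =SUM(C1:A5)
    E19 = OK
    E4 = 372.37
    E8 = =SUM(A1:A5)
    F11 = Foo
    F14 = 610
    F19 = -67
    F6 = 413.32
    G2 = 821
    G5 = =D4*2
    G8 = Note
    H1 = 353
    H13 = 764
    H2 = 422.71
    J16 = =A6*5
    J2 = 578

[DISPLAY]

                                                      
       ┏━━━━━━━━━━━━━━━━━━━━━┓                        
       ┃ Spreadsheet         ┃                        
       ┠─────────────────────┨                        
       ┃A1: Data             ┃                        
       ┃       A       B     ┃                   ┏━━━━
       ┃---------------------┃                   ┃ Mus
       ┃  1 [Data]         0 ┃                   ┠────
       ┃  2        0       0 ┃                   ┃    
       ┃  3        0  387.13 ┃                   ┃ HiH
       ┃  4        0       0 ┃                   ┃  Cl
       ┃  5        0       0 ┃                   ┃ Sna
       ┃  6       74       0 ┃                   ┃  Ki
       ┃  7        0       0 ┃                   ┃    
       ┃  8        0       0 ┃                   ┃    
       ┃  9        0       0 ┃                   ┗━━━━
       ┃ 10        0       0 ┃                        
       ┃ 11        0       0 ┃                        


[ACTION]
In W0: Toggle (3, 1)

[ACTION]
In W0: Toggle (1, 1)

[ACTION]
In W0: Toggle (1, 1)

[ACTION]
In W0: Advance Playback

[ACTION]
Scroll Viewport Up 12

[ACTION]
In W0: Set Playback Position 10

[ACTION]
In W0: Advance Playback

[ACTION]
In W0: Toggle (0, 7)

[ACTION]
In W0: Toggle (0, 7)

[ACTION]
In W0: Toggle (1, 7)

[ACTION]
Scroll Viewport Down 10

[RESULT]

       ┃ Spreadsheet         ┃                        
       ┠─────────────────────┨                        
       ┃A1: Data             ┃                        
       ┃       A       B     ┃                   ┏━━━━
       ┃---------------------┃                   ┃ Mus
       ┃  1 [Data]         0 ┃                   ┠────
       ┃  2        0       0 ┃                   ┃    
       ┃  3        0  387.13 ┃                   ┃ HiH
       ┃  4        0       0 ┃                   ┃  Cl
       ┃  5        0       0 ┃                   ┃ Sna
       ┃  6       74       0 ┃                   ┃  Ki
       ┃  7        0       0 ┃                   ┃    
       ┃  8        0       0 ┃                   ┃    
       ┃  9        0       0 ┃                   ┗━━━━
       ┃ 10        0       0 ┃                        
       ┃ 11        0       0 ┃                        
       ┗━━━━━━━━━━━━━━━━━━━━━┛                        
                                                      


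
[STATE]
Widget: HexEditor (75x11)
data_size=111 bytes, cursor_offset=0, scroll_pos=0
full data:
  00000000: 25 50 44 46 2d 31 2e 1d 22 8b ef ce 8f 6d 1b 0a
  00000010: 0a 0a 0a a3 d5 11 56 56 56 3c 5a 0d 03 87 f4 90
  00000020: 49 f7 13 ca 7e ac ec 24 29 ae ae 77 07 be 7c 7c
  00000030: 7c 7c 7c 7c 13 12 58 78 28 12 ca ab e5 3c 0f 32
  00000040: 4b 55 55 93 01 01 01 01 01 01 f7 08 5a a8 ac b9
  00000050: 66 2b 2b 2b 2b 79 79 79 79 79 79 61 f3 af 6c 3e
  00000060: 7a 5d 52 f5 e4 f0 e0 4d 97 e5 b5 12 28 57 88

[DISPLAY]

00000000  25 50 44 46 2d 31 2e 1d  22 8b ef ce 8f 6d 1b 0a  |%PDF-1.."....m
00000010  0a 0a 0a a3 d5 11 56 56  56 3c 5a 0d 03 87 f4 90  |......VVV<Z...
00000020  49 f7 13 ca 7e ac ec 24  29 ae ae 77 07 be 7c 7c  |I...~..$)..w..
00000030  7c 7c 7c 7c 13 12 58 78  28 12 ca ab e5 3c 0f 32  |||||..Xx(....<
00000040  4b 55 55 93 01 01 01 01  01 01 f7 08 5a a8 ac b9  |KUU.........Z.
00000050  66 2b 2b 2b 2b 79 79 79  79 79 79 61 f3 af 6c 3e  |f++++yyyyyya..
00000060  7a 5d 52 f5 e4 f0 e0 4d  97 e5 b5 12 28 57 88     |z]R....M....(W
                                                                           
                                                                           
                                                                           
                                                                           


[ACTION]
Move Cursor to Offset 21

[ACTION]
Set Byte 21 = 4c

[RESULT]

00000000  25 50 44 46 2d 31 2e 1d  22 8b ef ce 8f 6d 1b 0a  |%PDF-1.."....m
00000010  0a 0a 0a a3 d5 4C 56 56  56 3c 5a 0d 03 87 f4 90  |.....LVVV<Z...
00000020  49 f7 13 ca 7e ac ec 24  29 ae ae 77 07 be 7c 7c  |I...~..$)..w..
00000030  7c 7c 7c 7c 13 12 58 78  28 12 ca ab e5 3c 0f 32  |||||..Xx(....<
00000040  4b 55 55 93 01 01 01 01  01 01 f7 08 5a a8 ac b9  |KUU.........Z.
00000050  66 2b 2b 2b 2b 79 79 79  79 79 79 61 f3 af 6c 3e  |f++++yyyyyya..
00000060  7a 5d 52 f5 e4 f0 e0 4d  97 e5 b5 12 28 57 88     |z]R....M....(W
                                                                           
                                                                           
                                                                           
                                                                           


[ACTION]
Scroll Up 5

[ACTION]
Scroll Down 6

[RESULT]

00000060  7a 5d 52 f5 e4 f0 e0 4d  97 e5 b5 12 28 57 88     |z]R....M....(W
                                                                           
                                                                           
                                                                           
                                                                           
                                                                           
                                                                           
                                                                           
                                                                           
                                                                           
                                                                           


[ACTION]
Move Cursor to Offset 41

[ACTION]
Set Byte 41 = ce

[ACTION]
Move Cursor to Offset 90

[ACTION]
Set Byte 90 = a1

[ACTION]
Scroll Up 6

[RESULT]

00000000  25 50 44 46 2d 31 2e 1d  22 8b ef ce 8f 6d 1b 0a  |%PDF-1.."....m
00000010  0a 0a 0a a3 d5 4c 56 56  56 3c 5a 0d 03 87 f4 90  |.....LVVV<Z...
00000020  49 f7 13 ca 7e ac ec 24  29 ce ae 77 07 be 7c 7c  |I...~..$)..w..
00000030  7c 7c 7c 7c 13 12 58 78  28 12 ca ab e5 3c 0f 32  |||||..Xx(....<
00000040  4b 55 55 93 01 01 01 01  01 01 f7 08 5a a8 ac b9  |KUU.........Z.
00000050  66 2b 2b 2b 2b 79 79 79  79 79 A1 61 f3 af 6c 3e  |f++++yyyyy.a..
00000060  7a 5d 52 f5 e4 f0 e0 4d  97 e5 b5 12 28 57 88     |z]R....M....(W
                                                                           
                                                                           
                                                                           
                                                                           


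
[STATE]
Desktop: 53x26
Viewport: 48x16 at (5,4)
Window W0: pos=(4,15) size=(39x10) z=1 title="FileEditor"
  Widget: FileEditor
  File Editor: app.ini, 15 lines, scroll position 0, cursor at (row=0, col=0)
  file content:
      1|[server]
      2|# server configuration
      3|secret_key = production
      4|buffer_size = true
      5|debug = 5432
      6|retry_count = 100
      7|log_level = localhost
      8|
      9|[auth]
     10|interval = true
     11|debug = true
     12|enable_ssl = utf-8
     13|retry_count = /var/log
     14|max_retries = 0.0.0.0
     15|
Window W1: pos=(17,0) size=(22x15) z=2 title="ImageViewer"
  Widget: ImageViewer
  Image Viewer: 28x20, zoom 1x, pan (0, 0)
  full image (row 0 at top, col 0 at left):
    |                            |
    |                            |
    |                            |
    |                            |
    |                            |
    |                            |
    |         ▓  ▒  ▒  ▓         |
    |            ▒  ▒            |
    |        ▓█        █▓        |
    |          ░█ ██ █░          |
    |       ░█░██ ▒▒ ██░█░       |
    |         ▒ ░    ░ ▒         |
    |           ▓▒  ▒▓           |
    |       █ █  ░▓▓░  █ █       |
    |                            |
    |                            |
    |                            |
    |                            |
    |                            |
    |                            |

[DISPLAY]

            ┃                    ┃              
            ┃                    ┃              
            ┃                    ┃              
            ┃                    ┃              
            ┃                    ┃              
            ┃         ▓  ▒  ▒  ▓ ┃              
            ┃            ▒  ▒    ┃              
            ┃        ▓█        █▓┃              
            ┃          ░█ ██ █░  ┃              
            ┃       ░█░██ ▒▒ ██░█┃              
            ┗━━━━━━━━━━━━━━━━━━━━┛              
━━━━━━━━━━━━━━━━━━━━━━━━━━━━━━━━━━━━━┓          
 FileEditor                          ┃          
─────────────────────────────────────┨          
█server]                            ▲┃          
# server configuration              █┃          


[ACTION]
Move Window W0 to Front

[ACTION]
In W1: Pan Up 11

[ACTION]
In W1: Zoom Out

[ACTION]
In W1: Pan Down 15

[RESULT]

            ┃                    ┃              
            ┃                    ┃              
            ┃                    ┃              
            ┃                    ┃              
            ┃                    ┃              
            ┃                    ┃              
            ┃                    ┃              
            ┃                    ┃              
            ┃                    ┃              
            ┃                    ┃              
            ┗━━━━━━━━━━━━━━━━━━━━┛              
━━━━━━━━━━━━━━━━━━━━━━━━━━━━━━━━━━━━━┓          
 FileEditor                          ┃          
─────────────────────────────────────┨          
█server]                            ▲┃          
# server configuration              █┃          


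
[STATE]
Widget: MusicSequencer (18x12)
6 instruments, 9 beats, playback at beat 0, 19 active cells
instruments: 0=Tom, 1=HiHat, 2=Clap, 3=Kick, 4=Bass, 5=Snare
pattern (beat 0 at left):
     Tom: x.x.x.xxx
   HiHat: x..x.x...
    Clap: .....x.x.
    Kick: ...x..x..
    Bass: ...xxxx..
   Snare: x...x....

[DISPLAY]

      ▼12345678   
   Tom█·█·█·███   
 HiHat█··█·█···   
  Clap·····█·█·   
  Kick···█··█··   
  Bass···████··   
 Snare█···█····   
                  
                  
                  
                  
                  


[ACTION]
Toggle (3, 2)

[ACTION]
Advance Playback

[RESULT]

      0▼2345678   
   Tom█·█·█·███   
 HiHat█··█·█···   
  Clap·····█·█·   
  Kick··██··█··   
  Bass···████··   
 Snare█···█····   
                  
                  
                  
                  
                  


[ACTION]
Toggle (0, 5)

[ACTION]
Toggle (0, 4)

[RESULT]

      0▼2345678   
   Tom█·█··████   
 HiHat█··█·█···   
  Clap·····█·█·   
  Kick··██··█··   
  Bass···████··   
 Snare█···█····   
                  
                  
                  
                  
                  


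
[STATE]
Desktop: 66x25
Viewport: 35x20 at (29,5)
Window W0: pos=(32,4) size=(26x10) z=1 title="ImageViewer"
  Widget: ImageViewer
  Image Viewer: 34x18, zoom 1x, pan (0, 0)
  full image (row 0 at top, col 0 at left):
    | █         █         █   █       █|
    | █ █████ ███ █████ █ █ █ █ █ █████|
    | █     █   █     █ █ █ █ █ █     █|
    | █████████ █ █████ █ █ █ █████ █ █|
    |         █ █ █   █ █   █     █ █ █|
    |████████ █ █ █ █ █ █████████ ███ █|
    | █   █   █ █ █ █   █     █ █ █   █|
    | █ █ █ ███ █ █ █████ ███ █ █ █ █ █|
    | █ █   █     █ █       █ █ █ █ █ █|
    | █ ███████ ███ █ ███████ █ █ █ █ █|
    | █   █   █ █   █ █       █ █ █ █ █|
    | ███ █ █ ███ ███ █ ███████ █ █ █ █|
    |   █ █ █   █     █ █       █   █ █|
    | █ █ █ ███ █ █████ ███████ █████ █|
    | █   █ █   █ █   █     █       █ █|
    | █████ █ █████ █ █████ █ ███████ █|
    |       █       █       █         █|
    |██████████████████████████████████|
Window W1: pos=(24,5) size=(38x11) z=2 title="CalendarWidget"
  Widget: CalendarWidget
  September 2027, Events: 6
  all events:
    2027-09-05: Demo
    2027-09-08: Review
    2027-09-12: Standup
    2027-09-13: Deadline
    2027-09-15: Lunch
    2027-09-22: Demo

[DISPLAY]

━━━━━━━━━━━━━━━━━━━━━━━━━━━━━━━━┓  
endarWidget                     ┃  
────────────────────────────────┨  
       September 2027           ┃  
u We Th Fr Sa Su                ┃  
   1  2  3  4  5*               ┃  
7  8*  9 10 11 12*              ┃  
14 15* 16 17 18 19              ┃  
1 22* 23 24 25 26               ┃  
8 29 30                         ┃  
━━━━━━━━━━━━━━━━━━━━━━━━━━━━━━━━┛  
                                   
                                   
                                   
                                   
                                   
                                   
                                   
                                   
                                   


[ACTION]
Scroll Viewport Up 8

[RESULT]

                                   
                                   
                                   
                                   
   ┏━━━━━━━━━━━━━━━━━━━━━━━━┓      
━━━━━━━━━━━━━━━━━━━━━━━━━━━━━━━━┓  
endarWidget                     ┃  
────────────────────────────────┨  
       September 2027           ┃  
u We Th Fr Sa Su                ┃  
   1  2  3  4  5*               ┃  
7  8*  9 10 11 12*              ┃  
14 15* 16 17 18 19              ┃  
1 22* 23 24 25 26               ┃  
8 29 30                         ┃  
━━━━━━━━━━━━━━━━━━━━━━━━━━━━━━━━┛  
                                   
                                   
                                   
                                   


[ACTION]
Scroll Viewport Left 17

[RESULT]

                                   
                                   
                                   
                                   
                    ┏━━━━━━━━━━━━━━
            ┏━━━━━━━━━━━━━━━━━━━━━━
            ┃ CalendarWidget       
            ┠──────────────────────
            ┃           September 2
            ┃Mo Tu We Th Fr Sa Su  
            ┃       1  2  3  4  5* 
            ┃ 6  7  8*  9 10 11 12*
            ┃13* 14 15* 16 17 18 19
            ┃20 21 22* 23 24 25 26 
            ┃27 28 29 30           
            ┗━━━━━━━━━━━━━━━━━━━━━━
                                   
                                   
                                   
                                   


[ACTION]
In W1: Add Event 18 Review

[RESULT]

                                   
                                   
                                   
                                   
                    ┏━━━━━━━━━━━━━━
            ┏━━━━━━━━━━━━━━━━━━━━━━
            ┃ CalendarWidget       
            ┠──────────────────────
            ┃           September 2
            ┃Mo Tu We Th Fr Sa Su  
            ┃       1  2  3  4  5* 
            ┃ 6  7  8*  9 10 11 12*
            ┃13* 14 15* 16 17 18* 1
            ┃20 21 22* 23 24 25 26 
            ┃27 28 29 30           
            ┗━━━━━━━━━━━━━━━━━━━━━━
                                   
                                   
                                   
                                   


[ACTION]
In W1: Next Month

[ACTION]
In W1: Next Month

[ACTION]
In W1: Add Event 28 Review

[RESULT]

                                   
                                   
                                   
                                   
                    ┏━━━━━━━━━━━━━━
            ┏━━━━━━━━━━━━━━━━━━━━━━
            ┃ CalendarWidget       
            ┠──────────────────────
            ┃           November 20
            ┃Mo Tu We Th Fr Sa Su  
            ┃ 1  2  3  4  5  6  7  
            ┃ 8  9 10 11 12 13 14  
            ┃15 16 17 18 19 20 21  
            ┃22 23 24 25 26 27 28* 
            ┃29 30                 
            ┗━━━━━━━━━━━━━━━━━━━━━━
                                   
                                   
                                   
                                   


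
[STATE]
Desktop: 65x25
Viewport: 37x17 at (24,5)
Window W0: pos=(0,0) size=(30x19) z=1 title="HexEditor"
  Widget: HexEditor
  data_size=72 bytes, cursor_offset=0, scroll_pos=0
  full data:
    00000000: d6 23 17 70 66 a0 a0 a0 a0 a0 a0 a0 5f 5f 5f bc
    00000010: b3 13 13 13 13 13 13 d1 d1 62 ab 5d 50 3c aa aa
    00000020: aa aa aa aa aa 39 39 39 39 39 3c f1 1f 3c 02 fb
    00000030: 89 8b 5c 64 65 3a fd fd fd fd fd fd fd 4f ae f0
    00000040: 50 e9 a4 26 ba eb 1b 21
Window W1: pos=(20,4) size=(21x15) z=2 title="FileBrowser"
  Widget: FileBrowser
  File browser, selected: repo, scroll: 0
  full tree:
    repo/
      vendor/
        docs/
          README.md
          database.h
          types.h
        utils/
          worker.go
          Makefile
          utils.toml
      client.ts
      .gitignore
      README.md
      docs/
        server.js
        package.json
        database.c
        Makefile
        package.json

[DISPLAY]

leBrowser       ┃                    
────────────────┨                    
-] repo/        ┃                    
 [+] vendor/    ┃                    
 client.ts      ┃                    
 .gitignore     ┃                    
 README.md      ┃                    
 [+] docs/      ┃                    
                ┃                    
                ┃                    
                ┃                    
                ┃                    
                ┃                    
━━━━━━━━━━━━━━━━┛                    
                                     
                                     
                                     


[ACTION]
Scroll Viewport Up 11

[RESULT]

━━━━━┓                               
     ┃                               
─────┨                               
6 a0 ┃                               
━━━━━━━━━━━━━━━━┓                    
leBrowser       ┃                    
────────────────┨                    
-] repo/        ┃                    
 [+] vendor/    ┃                    
 client.ts      ┃                    
 .gitignore     ┃                    
 README.md      ┃                    
 [+] docs/      ┃                    
                ┃                    
                ┃                    
                ┃                    
                ┃                    


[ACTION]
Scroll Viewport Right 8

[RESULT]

━┓                                   
 ┃                                   
─┨                                   
 ┃                                   
━━━━━━━━━━━━┓                        
owser       ┃                        
────────────┨                        
epo/        ┃                        
 vendor/    ┃                        
ent.ts      ┃                        
tignore     ┃                        
DME.md      ┃                        
 docs/      ┃                        
            ┃                        
            ┃                        
            ┃                        
            ┃                        


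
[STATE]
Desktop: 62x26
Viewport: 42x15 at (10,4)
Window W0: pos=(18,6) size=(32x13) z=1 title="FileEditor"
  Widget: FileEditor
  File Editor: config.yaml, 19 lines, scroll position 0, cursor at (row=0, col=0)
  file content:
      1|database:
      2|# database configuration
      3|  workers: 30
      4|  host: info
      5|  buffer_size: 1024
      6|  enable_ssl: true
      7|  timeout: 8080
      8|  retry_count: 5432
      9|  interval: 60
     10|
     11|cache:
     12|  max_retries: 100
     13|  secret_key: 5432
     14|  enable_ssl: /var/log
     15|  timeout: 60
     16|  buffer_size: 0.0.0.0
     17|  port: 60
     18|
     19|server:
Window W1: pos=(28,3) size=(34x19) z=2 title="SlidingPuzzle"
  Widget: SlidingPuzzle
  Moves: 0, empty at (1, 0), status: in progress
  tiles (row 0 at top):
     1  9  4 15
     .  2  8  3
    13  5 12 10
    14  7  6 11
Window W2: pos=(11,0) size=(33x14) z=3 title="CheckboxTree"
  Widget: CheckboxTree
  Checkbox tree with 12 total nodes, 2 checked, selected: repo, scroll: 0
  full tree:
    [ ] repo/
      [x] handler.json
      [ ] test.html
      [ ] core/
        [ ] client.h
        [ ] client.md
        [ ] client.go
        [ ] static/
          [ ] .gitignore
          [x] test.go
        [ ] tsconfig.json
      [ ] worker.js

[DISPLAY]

 ┃   [x] handler.json            ┃        
 ┃   [ ] test.html               ┃────────
 ┃   [-] core/                   ┃┬────┐  
 ┃     [ ] client.h              ┃│ 15 │  
 ┃     [ ] client.md             ┃┼────┤  
 ┃     [ ] client.go             ┃│  3 │  
 ┃     [-] static/               ┃┼────┤  
 ┃       [ ] .gitignore          ┃│ 10 │  
 ┃       [x] test.go             ┃┼────┤  
 ┗━━━━━━━━━━━━━━━━━━━━━━━━━━━━━━━┛│ 11 │  
        ┃  enable_┃└────┴────┴────┴────┘  
        ┃  timeout┃Moves: 0               
        ┃  retry_c┃                       
        ┃  interva┃                       
        ┗━━━━━━━━━┃                       


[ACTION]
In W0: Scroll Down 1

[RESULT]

 ┃   [x] handler.json            ┃        
 ┃   [ ] test.html               ┃────────
 ┃   [-] core/                   ┃┬────┐  
 ┃     [ ] client.h              ┃│ 15 │  
 ┃     [ ] client.md             ┃┼────┤  
 ┃     [ ] client.go             ┃│  3 │  
 ┃     [-] static/               ┃┼────┤  
 ┃       [ ] .gitignore          ┃│ 10 │  
 ┃       [x] test.go             ┃┼────┤  
 ┗━━━━━━━━━━━━━━━━━━━━━━━━━━━━━━━┛│ 11 │  
        ┃  timeout┃└────┴────┴────┴────┘  
        ┃  retry_c┃Moves: 0               
        ┃  interva┃                       
        ┃         ┃                       
        ┗━━━━━━━━━┃                       


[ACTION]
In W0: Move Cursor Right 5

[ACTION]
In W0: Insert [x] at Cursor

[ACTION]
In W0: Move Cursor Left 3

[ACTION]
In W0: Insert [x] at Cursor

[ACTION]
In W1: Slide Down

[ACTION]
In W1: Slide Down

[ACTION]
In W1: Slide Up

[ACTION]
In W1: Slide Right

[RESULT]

 ┃   [x] handler.json            ┃        
 ┃   [ ] test.html               ┃────────
 ┃   [-] core/                   ┃┬────┐  
 ┃     [ ] client.h              ┃│ 15 │  
 ┃     [ ] client.md             ┃┼────┤  
 ┃     [ ] client.go             ┃│  3 │  
 ┃     [-] static/               ┃┼────┤  
 ┃       [ ] .gitignore          ┃│ 10 │  
 ┃       [x] test.go             ┃┼────┤  
 ┗━━━━━━━━━━━━━━━━━━━━━━━━━━━━━━━┛│ 11 │  
        ┃  timeout┃└────┴────┴────┴────┘  
        ┃  retry_c┃Moves: 2               
        ┃  interva┃                       
        ┃         ┃                       
        ┗━━━━━━━━━┃                       


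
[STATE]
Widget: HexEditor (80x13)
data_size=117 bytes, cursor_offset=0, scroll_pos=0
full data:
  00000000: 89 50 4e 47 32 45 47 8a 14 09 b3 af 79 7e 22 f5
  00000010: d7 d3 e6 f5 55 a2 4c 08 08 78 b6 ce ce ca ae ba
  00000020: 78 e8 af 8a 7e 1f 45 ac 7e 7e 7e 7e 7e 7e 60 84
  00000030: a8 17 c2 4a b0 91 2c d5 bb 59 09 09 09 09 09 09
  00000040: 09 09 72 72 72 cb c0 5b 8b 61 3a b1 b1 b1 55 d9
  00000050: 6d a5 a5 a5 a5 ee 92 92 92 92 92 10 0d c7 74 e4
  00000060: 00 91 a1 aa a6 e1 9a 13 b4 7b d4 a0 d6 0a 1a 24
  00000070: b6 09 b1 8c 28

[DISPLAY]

00000000  89 50 4e 47 32 45 47 8a  14 09 b3 af 79 7e 22 f5  |.PNG2EG.....y~".|  
00000010  d7 d3 e6 f5 55 a2 4c 08  08 78 b6 ce ce ca ae ba  |....U.L..x......|  
00000020  78 e8 af 8a 7e 1f 45 ac  7e 7e 7e 7e 7e 7e 60 84  |x...~.E.~~~~~~`.|  
00000030  a8 17 c2 4a b0 91 2c d5  bb 59 09 09 09 09 09 09  |...J..,..Y......|  
00000040  09 09 72 72 72 cb c0 5b  8b 61 3a b1 b1 b1 55 d9  |..rrr..[.a:...U.|  
00000050  6d a5 a5 a5 a5 ee 92 92  92 92 92 10 0d c7 74 e4  |m.............t.|  
00000060  00 91 a1 aa a6 e1 9a 13  b4 7b d4 a0 d6 0a 1a 24  |.........{.....$|  
00000070  b6 09 b1 8c 28                                    |....(           |  
                                                                                
                                                                                
                                                                                
                                                                                
                                                                                


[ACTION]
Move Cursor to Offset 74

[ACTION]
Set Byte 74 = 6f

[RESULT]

00000000  89 50 4e 47 32 45 47 8a  14 09 b3 af 79 7e 22 f5  |.PNG2EG.....y~".|  
00000010  d7 d3 e6 f5 55 a2 4c 08  08 78 b6 ce ce ca ae ba  |....U.L..x......|  
00000020  78 e8 af 8a 7e 1f 45 ac  7e 7e 7e 7e 7e 7e 60 84  |x...~.E.~~~~~~`.|  
00000030  a8 17 c2 4a b0 91 2c d5  bb 59 09 09 09 09 09 09  |...J..,..Y......|  
00000040  09 09 72 72 72 cb c0 5b  8b 61 6F b1 b1 b1 55 d9  |..rrr..[.ao...U.|  
00000050  6d a5 a5 a5 a5 ee 92 92  92 92 92 10 0d c7 74 e4  |m.............t.|  
00000060  00 91 a1 aa a6 e1 9a 13  b4 7b d4 a0 d6 0a 1a 24  |.........{.....$|  
00000070  b6 09 b1 8c 28                                    |....(           |  
                                                                                
                                                                                
                                                                                
                                                                                
                                                                                


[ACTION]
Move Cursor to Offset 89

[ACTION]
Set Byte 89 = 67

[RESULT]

00000000  89 50 4e 47 32 45 47 8a  14 09 b3 af 79 7e 22 f5  |.PNG2EG.....y~".|  
00000010  d7 d3 e6 f5 55 a2 4c 08  08 78 b6 ce ce ca ae ba  |....U.L..x......|  
00000020  78 e8 af 8a 7e 1f 45 ac  7e 7e 7e 7e 7e 7e 60 84  |x...~.E.~~~~~~`.|  
00000030  a8 17 c2 4a b0 91 2c d5  bb 59 09 09 09 09 09 09  |...J..,..Y......|  
00000040  09 09 72 72 72 cb c0 5b  8b 61 6f b1 b1 b1 55 d9  |..rrr..[.ao...U.|  
00000050  6d a5 a5 a5 a5 ee 92 92  92 67 92 10 0d c7 74 e4  |m........g....t.|  
00000060  00 91 a1 aa a6 e1 9a 13  b4 7b d4 a0 d6 0a 1a 24  |.........{.....$|  
00000070  b6 09 b1 8c 28                                    |....(           |  
                                                                                
                                                                                
                                                                                
                                                                                
                                                                                


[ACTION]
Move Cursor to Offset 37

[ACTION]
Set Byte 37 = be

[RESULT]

00000000  89 50 4e 47 32 45 47 8a  14 09 b3 af 79 7e 22 f5  |.PNG2EG.....y~".|  
00000010  d7 d3 e6 f5 55 a2 4c 08  08 78 b6 ce ce ca ae ba  |....U.L..x......|  
00000020  78 e8 af 8a 7e BE 45 ac  7e 7e 7e 7e 7e 7e 60 84  |x...~.E.~~~~~~`.|  
00000030  a8 17 c2 4a b0 91 2c d5  bb 59 09 09 09 09 09 09  |...J..,..Y......|  
00000040  09 09 72 72 72 cb c0 5b  8b 61 6f b1 b1 b1 55 d9  |..rrr..[.ao...U.|  
00000050  6d a5 a5 a5 a5 ee 92 92  92 67 92 10 0d c7 74 e4  |m........g....t.|  
00000060  00 91 a1 aa a6 e1 9a 13  b4 7b d4 a0 d6 0a 1a 24  |.........{.....$|  
00000070  b6 09 b1 8c 28                                    |....(           |  
                                                                                
                                                                                
                                                                                
                                                                                
                                                                                


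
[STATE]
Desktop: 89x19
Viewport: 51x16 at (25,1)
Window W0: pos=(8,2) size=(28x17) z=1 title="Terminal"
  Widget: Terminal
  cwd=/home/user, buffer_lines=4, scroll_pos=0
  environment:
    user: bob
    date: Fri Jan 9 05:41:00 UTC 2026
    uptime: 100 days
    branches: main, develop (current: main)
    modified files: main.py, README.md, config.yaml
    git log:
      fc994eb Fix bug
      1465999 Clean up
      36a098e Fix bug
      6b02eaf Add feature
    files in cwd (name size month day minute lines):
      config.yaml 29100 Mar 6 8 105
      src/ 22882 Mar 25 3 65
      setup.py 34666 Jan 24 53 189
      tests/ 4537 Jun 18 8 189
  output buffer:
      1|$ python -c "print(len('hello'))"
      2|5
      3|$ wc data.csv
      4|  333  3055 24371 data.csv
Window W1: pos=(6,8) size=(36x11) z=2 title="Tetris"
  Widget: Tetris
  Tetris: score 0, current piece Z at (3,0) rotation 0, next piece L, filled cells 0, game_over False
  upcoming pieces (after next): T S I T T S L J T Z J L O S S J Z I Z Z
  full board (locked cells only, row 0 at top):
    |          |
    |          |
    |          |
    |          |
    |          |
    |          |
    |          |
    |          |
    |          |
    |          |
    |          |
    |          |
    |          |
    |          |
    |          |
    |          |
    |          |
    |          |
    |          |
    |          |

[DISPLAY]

                                                   
━━━━━━━━━━┓                                        
          ┃                                        
──────────┨                                        
nt(len('he┃                                        
          ┃                                        
          ┃                                        
━━━━━━━━━━━━━━━━┓                                  
                ┃                                  
────────────────┨                                  
                ┃                                  
                ┃                                  
                ┃                                  
                ┃                                  
                ┃                                  
                ┃                                  


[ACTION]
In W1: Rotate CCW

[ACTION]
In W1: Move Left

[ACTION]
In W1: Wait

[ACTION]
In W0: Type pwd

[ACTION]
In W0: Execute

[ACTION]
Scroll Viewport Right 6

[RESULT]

                                                   
━━━━┓                                              
    ┃                                              
────┨                                              
('he┃                                              
    ┃                                              
    ┃                                              
━━━━━━━━━━┓                                        
          ┃                                        
──────────┨                                        
          ┃                                        
          ┃                                        
          ┃                                        
          ┃                                        
          ┃                                        
          ┃                                        


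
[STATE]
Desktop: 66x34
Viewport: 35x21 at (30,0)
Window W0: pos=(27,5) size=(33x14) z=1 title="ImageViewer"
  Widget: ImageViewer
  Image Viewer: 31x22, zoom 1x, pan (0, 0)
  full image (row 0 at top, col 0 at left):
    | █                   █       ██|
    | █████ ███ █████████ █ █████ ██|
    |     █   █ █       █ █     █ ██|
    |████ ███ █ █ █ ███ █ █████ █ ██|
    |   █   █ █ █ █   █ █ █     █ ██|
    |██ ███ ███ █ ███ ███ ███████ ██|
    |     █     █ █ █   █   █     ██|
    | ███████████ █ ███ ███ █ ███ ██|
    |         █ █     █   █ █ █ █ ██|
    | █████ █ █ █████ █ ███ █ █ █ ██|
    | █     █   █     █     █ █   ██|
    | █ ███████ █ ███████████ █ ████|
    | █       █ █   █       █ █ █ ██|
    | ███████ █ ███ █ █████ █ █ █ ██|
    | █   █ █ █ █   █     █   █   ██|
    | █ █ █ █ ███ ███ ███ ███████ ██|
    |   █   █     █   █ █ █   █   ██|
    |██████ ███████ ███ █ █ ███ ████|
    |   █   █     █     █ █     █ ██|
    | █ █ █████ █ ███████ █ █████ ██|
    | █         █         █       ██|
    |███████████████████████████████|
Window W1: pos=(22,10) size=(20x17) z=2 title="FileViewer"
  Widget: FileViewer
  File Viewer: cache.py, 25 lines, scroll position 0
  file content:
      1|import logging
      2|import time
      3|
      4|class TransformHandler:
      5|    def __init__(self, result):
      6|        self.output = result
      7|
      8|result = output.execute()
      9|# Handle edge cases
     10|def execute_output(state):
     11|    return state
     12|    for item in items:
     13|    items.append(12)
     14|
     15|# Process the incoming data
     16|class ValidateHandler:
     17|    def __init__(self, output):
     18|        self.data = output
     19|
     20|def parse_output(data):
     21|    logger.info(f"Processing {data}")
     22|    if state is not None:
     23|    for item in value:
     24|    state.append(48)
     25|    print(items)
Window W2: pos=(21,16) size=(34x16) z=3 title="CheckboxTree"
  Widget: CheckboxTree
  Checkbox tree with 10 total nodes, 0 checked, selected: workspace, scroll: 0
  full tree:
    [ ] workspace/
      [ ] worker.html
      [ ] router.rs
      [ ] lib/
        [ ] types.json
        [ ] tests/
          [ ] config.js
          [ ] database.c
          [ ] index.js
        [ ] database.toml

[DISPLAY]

                                   
                                   
                                   
                                   
                                   
━━━━━━━━━━━━━━━━━━━━━━━━━━━━━┓     
mageViewer                   ┃     
─────────────────────────────┨     
                   █       ██┃     
████ ███ █████████ █ █████ ██┃     
━━━━━━━━━━━┓     █ █     █ ██┃     
ewer       ┃ ███ █ █████ █ ██┃     
───────────┨   █ █ █     █ ██┃     
logging   ▲┃██ ███ ███████ ██┃     
time      █┃ █   █   █     ██┃     
          ░┃ ███ ███ █ ███ ██┃     
━━━━━━━━━━━━━━━━━━━━━━━━┓█ ██┃     
xTree                   ┃█ ██┃     
────────────────────────┨━━━━┛     
kspace/                 ┃          
orker.html              ┃          


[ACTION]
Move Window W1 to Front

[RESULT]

                                   
                                   
                                   
                                   
                                   
━━━━━━━━━━━━━━━━━━━━━━━━━━━━━┓     
mageViewer                   ┃     
─────────────────────────────┨     
                   █       ██┃     
████ ███ █████████ █ █████ ██┃     
━━━━━━━━━━━┓     █ █     █ ██┃     
ewer       ┃ ███ █ █████ █ ██┃     
───────────┨   █ █ █     █ ██┃     
logging   ▲┃██ ███ ███████ ██┃     
time      █┃ █   █   █     ██┃     
          ░┃ ███ ███ █ ███ ██┃     
ransformHa░┃━━━━━━━━━━━━┓█ ██┃     
 __init__(░┃            ┃█ ██┃     
 self.outp░┃────────────┨━━━━┛     
          ░┃            ┃          
= output.e░┃            ┃          


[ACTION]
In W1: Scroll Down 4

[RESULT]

                                   
                                   
                                   
                                   
                                   
━━━━━━━━━━━━━━━━━━━━━━━━━━━━━┓     
mageViewer                   ┃     
─────────────────────────────┨     
                   █       ██┃     
████ ███ █████████ █ █████ ██┃     
━━━━━━━━━━━┓     █ █     █ ██┃     
ewer       ┃ ███ █ █████ █ ██┃     
───────────┨   █ █ █     █ ██┃     
 __init__(▲┃██ ███ ███████ ██┃     
 self.outp░┃ █   █   █     ██┃     
          ░┃ ███ ███ █ ███ ██┃     
= output.e░┃━━━━━━━━━━━━┓█ ██┃     
e edge cas█┃            ┃█ ██┃     
cute_outpu░┃────────────┨━━━━┛     
urn state ░┃            ┃          
 item in i░┃            ┃          


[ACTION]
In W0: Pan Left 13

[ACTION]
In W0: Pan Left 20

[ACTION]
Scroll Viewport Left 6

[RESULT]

                                   
                                   
                                   
                                   
                                   
   ┏━━━━━━━━━━━━━━━━━━━━━━━━━━━━━━━
   ┃ ImageViewer                   
   ┠───────────────────────────────
   ┃ █                   █       ██
   ┃ █████ ███ █████████ █ █████ ██
━━━━━━━━━━━━━━━━━┓     █ █     █ ██
FileViewer       ┃ ███ █ █████ █ ██
─────────────────┨   █ █ █     █ ██
   def __init__(▲┃██ ███ ███████ ██
       self.outp░┃ █   █   █     ██
                ░┃ ███ ███ █ ███ ██
esult = output.e░┃━━━━━━━━━━━━┓█ ██
 Handle edge cas█┃            ┃█ ██
ef execute_outpu░┃────────────┨━━━━
   return state ░┃            ┃    
   for item in i░┃            ┃    
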